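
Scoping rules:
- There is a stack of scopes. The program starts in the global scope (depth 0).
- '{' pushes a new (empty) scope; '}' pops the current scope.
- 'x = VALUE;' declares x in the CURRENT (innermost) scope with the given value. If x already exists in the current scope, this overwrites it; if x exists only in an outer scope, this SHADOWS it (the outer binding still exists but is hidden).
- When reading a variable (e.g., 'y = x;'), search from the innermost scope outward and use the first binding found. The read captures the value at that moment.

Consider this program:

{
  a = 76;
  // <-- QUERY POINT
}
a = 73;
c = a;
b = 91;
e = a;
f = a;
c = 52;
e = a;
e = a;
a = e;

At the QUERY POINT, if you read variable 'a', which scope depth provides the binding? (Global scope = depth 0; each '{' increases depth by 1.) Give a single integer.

Step 1: enter scope (depth=1)
Step 2: declare a=76 at depth 1
Visible at query point: a=76

Answer: 1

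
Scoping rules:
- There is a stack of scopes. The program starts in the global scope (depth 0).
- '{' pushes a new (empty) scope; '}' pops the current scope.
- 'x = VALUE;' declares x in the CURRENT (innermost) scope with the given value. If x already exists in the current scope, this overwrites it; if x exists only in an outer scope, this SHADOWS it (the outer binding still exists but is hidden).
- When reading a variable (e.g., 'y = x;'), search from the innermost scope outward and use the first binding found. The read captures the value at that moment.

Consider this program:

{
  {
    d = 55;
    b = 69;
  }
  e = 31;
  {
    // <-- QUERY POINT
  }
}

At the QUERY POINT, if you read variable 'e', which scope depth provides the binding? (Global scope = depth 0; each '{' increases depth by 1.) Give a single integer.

Answer: 1

Derivation:
Step 1: enter scope (depth=1)
Step 2: enter scope (depth=2)
Step 3: declare d=55 at depth 2
Step 4: declare b=69 at depth 2
Step 5: exit scope (depth=1)
Step 6: declare e=31 at depth 1
Step 7: enter scope (depth=2)
Visible at query point: e=31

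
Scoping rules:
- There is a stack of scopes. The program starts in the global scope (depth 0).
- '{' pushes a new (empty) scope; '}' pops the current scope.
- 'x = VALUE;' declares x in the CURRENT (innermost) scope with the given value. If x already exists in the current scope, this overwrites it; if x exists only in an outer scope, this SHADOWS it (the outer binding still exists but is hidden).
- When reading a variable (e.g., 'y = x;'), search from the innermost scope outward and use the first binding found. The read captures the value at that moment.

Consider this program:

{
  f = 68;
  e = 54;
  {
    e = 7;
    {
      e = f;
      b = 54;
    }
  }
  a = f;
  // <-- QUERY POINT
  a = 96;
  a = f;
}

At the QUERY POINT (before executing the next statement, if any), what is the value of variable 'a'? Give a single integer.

Step 1: enter scope (depth=1)
Step 2: declare f=68 at depth 1
Step 3: declare e=54 at depth 1
Step 4: enter scope (depth=2)
Step 5: declare e=7 at depth 2
Step 6: enter scope (depth=3)
Step 7: declare e=(read f)=68 at depth 3
Step 8: declare b=54 at depth 3
Step 9: exit scope (depth=2)
Step 10: exit scope (depth=1)
Step 11: declare a=(read f)=68 at depth 1
Visible at query point: a=68 e=54 f=68

Answer: 68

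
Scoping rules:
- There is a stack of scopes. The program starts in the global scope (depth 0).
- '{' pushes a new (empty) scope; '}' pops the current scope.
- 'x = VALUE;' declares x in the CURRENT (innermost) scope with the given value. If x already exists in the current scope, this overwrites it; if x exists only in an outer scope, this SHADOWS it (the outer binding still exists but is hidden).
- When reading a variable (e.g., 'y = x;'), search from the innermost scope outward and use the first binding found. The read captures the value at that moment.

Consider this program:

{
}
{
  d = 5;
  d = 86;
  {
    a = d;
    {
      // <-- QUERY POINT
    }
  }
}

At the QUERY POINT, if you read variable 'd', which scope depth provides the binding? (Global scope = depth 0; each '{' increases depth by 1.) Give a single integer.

Step 1: enter scope (depth=1)
Step 2: exit scope (depth=0)
Step 3: enter scope (depth=1)
Step 4: declare d=5 at depth 1
Step 5: declare d=86 at depth 1
Step 6: enter scope (depth=2)
Step 7: declare a=(read d)=86 at depth 2
Step 8: enter scope (depth=3)
Visible at query point: a=86 d=86

Answer: 1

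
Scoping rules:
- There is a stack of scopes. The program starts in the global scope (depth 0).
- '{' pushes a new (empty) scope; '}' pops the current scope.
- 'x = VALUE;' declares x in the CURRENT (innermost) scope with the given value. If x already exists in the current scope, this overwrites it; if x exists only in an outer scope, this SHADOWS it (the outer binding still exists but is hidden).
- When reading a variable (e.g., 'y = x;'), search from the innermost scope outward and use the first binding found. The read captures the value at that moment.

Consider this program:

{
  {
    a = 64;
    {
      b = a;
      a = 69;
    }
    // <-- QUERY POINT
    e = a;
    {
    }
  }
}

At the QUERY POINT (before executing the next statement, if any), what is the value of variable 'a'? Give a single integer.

Step 1: enter scope (depth=1)
Step 2: enter scope (depth=2)
Step 3: declare a=64 at depth 2
Step 4: enter scope (depth=3)
Step 5: declare b=(read a)=64 at depth 3
Step 6: declare a=69 at depth 3
Step 7: exit scope (depth=2)
Visible at query point: a=64

Answer: 64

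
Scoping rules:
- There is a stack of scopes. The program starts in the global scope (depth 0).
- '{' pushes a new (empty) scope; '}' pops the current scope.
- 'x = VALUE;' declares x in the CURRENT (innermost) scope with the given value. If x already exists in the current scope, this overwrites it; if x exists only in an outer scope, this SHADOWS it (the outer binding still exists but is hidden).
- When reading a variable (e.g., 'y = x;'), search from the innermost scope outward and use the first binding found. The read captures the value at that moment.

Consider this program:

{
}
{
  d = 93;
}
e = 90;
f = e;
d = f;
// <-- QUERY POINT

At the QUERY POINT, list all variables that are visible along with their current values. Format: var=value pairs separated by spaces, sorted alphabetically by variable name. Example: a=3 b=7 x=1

Answer: d=90 e=90 f=90

Derivation:
Step 1: enter scope (depth=1)
Step 2: exit scope (depth=0)
Step 3: enter scope (depth=1)
Step 4: declare d=93 at depth 1
Step 5: exit scope (depth=0)
Step 6: declare e=90 at depth 0
Step 7: declare f=(read e)=90 at depth 0
Step 8: declare d=(read f)=90 at depth 0
Visible at query point: d=90 e=90 f=90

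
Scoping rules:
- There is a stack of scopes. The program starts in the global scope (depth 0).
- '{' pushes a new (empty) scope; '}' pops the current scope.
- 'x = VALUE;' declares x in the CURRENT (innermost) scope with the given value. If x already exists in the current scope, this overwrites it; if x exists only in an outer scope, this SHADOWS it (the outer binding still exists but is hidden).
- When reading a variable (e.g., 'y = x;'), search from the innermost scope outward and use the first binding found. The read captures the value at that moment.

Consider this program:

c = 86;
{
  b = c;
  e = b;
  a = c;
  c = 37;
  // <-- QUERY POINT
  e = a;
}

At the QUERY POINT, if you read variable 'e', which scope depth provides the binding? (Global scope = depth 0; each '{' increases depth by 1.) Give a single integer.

Step 1: declare c=86 at depth 0
Step 2: enter scope (depth=1)
Step 3: declare b=(read c)=86 at depth 1
Step 4: declare e=(read b)=86 at depth 1
Step 5: declare a=(read c)=86 at depth 1
Step 6: declare c=37 at depth 1
Visible at query point: a=86 b=86 c=37 e=86

Answer: 1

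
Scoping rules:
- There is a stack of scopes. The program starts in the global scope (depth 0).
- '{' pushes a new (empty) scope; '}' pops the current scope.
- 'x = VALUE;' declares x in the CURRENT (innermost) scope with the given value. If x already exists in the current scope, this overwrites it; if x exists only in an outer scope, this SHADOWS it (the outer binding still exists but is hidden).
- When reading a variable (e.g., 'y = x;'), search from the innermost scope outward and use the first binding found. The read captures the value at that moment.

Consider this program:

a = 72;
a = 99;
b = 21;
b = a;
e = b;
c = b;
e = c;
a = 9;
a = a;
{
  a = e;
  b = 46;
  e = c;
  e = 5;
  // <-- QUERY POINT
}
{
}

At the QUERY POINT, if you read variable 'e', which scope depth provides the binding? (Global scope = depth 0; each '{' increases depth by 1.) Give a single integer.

Step 1: declare a=72 at depth 0
Step 2: declare a=99 at depth 0
Step 3: declare b=21 at depth 0
Step 4: declare b=(read a)=99 at depth 0
Step 5: declare e=(read b)=99 at depth 0
Step 6: declare c=(read b)=99 at depth 0
Step 7: declare e=(read c)=99 at depth 0
Step 8: declare a=9 at depth 0
Step 9: declare a=(read a)=9 at depth 0
Step 10: enter scope (depth=1)
Step 11: declare a=(read e)=99 at depth 1
Step 12: declare b=46 at depth 1
Step 13: declare e=(read c)=99 at depth 1
Step 14: declare e=5 at depth 1
Visible at query point: a=99 b=46 c=99 e=5

Answer: 1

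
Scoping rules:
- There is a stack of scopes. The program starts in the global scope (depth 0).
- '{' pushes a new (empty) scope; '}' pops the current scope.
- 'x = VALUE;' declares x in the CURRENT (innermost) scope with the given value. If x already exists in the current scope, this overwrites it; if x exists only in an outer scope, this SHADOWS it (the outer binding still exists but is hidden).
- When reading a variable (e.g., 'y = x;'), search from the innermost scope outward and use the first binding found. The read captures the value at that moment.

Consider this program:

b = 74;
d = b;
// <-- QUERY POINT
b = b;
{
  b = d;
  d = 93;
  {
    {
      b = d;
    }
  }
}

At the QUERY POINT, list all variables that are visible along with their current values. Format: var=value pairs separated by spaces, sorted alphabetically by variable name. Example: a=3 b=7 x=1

Step 1: declare b=74 at depth 0
Step 2: declare d=(read b)=74 at depth 0
Visible at query point: b=74 d=74

Answer: b=74 d=74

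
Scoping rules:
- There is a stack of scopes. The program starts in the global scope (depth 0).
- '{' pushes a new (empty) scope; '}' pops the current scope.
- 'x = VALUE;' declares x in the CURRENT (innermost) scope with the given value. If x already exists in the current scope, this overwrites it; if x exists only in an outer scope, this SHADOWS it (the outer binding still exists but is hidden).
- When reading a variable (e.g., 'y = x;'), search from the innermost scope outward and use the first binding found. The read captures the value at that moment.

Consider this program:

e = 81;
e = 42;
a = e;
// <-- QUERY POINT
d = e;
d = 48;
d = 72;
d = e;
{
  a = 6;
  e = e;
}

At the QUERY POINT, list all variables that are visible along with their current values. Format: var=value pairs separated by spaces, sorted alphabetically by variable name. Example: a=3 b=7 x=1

Step 1: declare e=81 at depth 0
Step 2: declare e=42 at depth 0
Step 3: declare a=(read e)=42 at depth 0
Visible at query point: a=42 e=42

Answer: a=42 e=42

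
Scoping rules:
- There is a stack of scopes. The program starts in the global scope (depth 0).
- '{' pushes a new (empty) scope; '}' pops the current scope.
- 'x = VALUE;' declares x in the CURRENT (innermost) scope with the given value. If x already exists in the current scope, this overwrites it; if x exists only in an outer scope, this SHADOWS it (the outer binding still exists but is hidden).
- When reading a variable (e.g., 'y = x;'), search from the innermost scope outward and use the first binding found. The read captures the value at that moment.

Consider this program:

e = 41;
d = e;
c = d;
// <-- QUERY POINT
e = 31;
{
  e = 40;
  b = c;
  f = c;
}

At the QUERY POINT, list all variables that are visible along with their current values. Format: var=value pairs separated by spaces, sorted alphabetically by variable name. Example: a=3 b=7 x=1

Step 1: declare e=41 at depth 0
Step 2: declare d=(read e)=41 at depth 0
Step 3: declare c=(read d)=41 at depth 0
Visible at query point: c=41 d=41 e=41

Answer: c=41 d=41 e=41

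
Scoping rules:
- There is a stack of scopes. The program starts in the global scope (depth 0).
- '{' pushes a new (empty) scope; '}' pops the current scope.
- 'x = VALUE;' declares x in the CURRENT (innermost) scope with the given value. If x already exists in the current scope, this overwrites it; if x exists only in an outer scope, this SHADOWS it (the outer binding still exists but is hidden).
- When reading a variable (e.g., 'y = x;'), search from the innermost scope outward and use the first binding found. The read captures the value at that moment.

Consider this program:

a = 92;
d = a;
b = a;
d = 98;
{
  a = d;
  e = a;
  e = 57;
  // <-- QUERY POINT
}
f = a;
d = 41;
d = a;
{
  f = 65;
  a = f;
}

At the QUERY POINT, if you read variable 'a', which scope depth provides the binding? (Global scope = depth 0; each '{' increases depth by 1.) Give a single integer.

Step 1: declare a=92 at depth 0
Step 2: declare d=(read a)=92 at depth 0
Step 3: declare b=(read a)=92 at depth 0
Step 4: declare d=98 at depth 0
Step 5: enter scope (depth=1)
Step 6: declare a=(read d)=98 at depth 1
Step 7: declare e=(read a)=98 at depth 1
Step 8: declare e=57 at depth 1
Visible at query point: a=98 b=92 d=98 e=57

Answer: 1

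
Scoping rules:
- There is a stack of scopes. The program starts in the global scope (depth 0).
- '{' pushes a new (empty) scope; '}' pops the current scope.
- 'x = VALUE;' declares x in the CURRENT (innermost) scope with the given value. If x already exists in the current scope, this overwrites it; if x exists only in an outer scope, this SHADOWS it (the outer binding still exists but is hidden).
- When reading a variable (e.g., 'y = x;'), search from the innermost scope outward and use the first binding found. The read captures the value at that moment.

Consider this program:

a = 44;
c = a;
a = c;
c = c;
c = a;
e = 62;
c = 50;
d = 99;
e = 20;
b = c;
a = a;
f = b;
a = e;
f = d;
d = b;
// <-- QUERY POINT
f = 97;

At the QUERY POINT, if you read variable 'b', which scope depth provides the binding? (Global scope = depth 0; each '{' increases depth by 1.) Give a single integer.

Answer: 0

Derivation:
Step 1: declare a=44 at depth 0
Step 2: declare c=(read a)=44 at depth 0
Step 3: declare a=(read c)=44 at depth 0
Step 4: declare c=(read c)=44 at depth 0
Step 5: declare c=(read a)=44 at depth 0
Step 6: declare e=62 at depth 0
Step 7: declare c=50 at depth 0
Step 8: declare d=99 at depth 0
Step 9: declare e=20 at depth 0
Step 10: declare b=(read c)=50 at depth 0
Step 11: declare a=(read a)=44 at depth 0
Step 12: declare f=(read b)=50 at depth 0
Step 13: declare a=(read e)=20 at depth 0
Step 14: declare f=(read d)=99 at depth 0
Step 15: declare d=(read b)=50 at depth 0
Visible at query point: a=20 b=50 c=50 d=50 e=20 f=99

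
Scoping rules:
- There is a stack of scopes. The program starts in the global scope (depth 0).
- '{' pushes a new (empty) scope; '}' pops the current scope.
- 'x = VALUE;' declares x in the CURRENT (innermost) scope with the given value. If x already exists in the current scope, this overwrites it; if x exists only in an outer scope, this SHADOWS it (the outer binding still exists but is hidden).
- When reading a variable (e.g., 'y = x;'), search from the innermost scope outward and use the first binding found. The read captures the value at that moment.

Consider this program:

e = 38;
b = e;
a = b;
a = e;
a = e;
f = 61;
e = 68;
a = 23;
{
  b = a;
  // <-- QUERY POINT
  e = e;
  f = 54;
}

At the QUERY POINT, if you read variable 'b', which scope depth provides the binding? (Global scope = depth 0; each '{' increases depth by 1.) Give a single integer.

Step 1: declare e=38 at depth 0
Step 2: declare b=(read e)=38 at depth 0
Step 3: declare a=(read b)=38 at depth 0
Step 4: declare a=(read e)=38 at depth 0
Step 5: declare a=(read e)=38 at depth 0
Step 6: declare f=61 at depth 0
Step 7: declare e=68 at depth 0
Step 8: declare a=23 at depth 0
Step 9: enter scope (depth=1)
Step 10: declare b=(read a)=23 at depth 1
Visible at query point: a=23 b=23 e=68 f=61

Answer: 1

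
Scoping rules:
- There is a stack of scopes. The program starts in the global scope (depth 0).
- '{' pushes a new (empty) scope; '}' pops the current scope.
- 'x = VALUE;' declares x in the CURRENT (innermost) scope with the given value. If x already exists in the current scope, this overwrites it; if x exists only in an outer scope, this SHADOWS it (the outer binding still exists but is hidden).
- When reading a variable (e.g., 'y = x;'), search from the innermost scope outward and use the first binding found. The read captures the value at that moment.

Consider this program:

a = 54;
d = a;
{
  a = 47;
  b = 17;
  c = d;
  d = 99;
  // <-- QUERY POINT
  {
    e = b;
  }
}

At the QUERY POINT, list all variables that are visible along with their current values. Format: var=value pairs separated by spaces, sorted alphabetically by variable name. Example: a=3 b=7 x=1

Answer: a=47 b=17 c=54 d=99

Derivation:
Step 1: declare a=54 at depth 0
Step 2: declare d=(read a)=54 at depth 0
Step 3: enter scope (depth=1)
Step 4: declare a=47 at depth 1
Step 5: declare b=17 at depth 1
Step 6: declare c=(read d)=54 at depth 1
Step 7: declare d=99 at depth 1
Visible at query point: a=47 b=17 c=54 d=99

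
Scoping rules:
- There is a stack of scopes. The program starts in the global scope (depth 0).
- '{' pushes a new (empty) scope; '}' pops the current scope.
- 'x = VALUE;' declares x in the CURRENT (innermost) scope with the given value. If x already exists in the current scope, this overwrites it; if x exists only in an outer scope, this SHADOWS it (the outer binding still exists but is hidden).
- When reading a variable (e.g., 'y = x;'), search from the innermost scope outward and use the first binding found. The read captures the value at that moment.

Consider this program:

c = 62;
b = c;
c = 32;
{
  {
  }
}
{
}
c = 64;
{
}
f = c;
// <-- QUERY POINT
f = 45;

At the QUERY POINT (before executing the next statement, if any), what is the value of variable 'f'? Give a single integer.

Answer: 64

Derivation:
Step 1: declare c=62 at depth 0
Step 2: declare b=(read c)=62 at depth 0
Step 3: declare c=32 at depth 0
Step 4: enter scope (depth=1)
Step 5: enter scope (depth=2)
Step 6: exit scope (depth=1)
Step 7: exit scope (depth=0)
Step 8: enter scope (depth=1)
Step 9: exit scope (depth=0)
Step 10: declare c=64 at depth 0
Step 11: enter scope (depth=1)
Step 12: exit scope (depth=0)
Step 13: declare f=(read c)=64 at depth 0
Visible at query point: b=62 c=64 f=64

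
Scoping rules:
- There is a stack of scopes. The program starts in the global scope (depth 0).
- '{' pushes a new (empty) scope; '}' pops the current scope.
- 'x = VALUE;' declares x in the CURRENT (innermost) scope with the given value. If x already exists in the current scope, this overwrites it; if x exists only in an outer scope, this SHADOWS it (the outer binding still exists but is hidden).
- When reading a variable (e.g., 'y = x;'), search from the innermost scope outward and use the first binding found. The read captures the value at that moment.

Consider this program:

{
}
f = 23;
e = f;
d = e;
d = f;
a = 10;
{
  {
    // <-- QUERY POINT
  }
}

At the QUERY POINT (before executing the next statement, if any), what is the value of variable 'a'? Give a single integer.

Step 1: enter scope (depth=1)
Step 2: exit scope (depth=0)
Step 3: declare f=23 at depth 0
Step 4: declare e=(read f)=23 at depth 0
Step 5: declare d=(read e)=23 at depth 0
Step 6: declare d=(read f)=23 at depth 0
Step 7: declare a=10 at depth 0
Step 8: enter scope (depth=1)
Step 9: enter scope (depth=2)
Visible at query point: a=10 d=23 e=23 f=23

Answer: 10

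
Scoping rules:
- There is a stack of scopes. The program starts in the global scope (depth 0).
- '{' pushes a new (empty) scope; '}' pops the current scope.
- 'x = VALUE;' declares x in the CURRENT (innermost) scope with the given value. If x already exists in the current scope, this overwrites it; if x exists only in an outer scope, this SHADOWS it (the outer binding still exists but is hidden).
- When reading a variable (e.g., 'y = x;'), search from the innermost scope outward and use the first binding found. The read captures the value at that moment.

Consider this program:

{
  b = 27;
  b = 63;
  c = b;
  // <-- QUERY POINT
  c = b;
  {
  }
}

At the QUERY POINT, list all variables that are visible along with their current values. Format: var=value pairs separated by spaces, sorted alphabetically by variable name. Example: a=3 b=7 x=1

Answer: b=63 c=63

Derivation:
Step 1: enter scope (depth=1)
Step 2: declare b=27 at depth 1
Step 3: declare b=63 at depth 1
Step 4: declare c=(read b)=63 at depth 1
Visible at query point: b=63 c=63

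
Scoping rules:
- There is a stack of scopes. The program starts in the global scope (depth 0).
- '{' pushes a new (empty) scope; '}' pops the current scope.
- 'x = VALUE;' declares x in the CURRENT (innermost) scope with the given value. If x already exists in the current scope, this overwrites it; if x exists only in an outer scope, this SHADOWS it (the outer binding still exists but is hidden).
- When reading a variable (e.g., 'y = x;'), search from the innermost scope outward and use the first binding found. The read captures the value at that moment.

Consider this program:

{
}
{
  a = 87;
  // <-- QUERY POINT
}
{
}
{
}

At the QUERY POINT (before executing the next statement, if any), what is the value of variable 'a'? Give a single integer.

Answer: 87

Derivation:
Step 1: enter scope (depth=1)
Step 2: exit scope (depth=0)
Step 3: enter scope (depth=1)
Step 4: declare a=87 at depth 1
Visible at query point: a=87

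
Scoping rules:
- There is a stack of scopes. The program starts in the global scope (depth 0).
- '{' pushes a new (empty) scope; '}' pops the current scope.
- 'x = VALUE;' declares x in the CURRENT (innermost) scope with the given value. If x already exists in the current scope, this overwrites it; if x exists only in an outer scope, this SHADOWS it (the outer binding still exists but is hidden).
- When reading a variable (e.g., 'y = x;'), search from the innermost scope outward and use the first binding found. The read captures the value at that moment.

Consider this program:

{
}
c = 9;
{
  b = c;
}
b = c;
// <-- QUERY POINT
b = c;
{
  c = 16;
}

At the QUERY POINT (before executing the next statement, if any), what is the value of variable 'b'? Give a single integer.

Answer: 9

Derivation:
Step 1: enter scope (depth=1)
Step 2: exit scope (depth=0)
Step 3: declare c=9 at depth 0
Step 4: enter scope (depth=1)
Step 5: declare b=(read c)=9 at depth 1
Step 6: exit scope (depth=0)
Step 7: declare b=(read c)=9 at depth 0
Visible at query point: b=9 c=9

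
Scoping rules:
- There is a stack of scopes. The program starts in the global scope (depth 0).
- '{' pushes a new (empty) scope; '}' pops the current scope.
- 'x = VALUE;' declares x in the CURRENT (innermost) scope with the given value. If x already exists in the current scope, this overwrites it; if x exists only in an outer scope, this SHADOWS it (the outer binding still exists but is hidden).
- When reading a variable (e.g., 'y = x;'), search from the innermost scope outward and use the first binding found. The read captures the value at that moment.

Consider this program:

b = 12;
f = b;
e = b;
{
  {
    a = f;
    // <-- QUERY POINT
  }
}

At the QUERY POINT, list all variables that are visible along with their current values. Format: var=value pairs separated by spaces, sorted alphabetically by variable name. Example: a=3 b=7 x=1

Step 1: declare b=12 at depth 0
Step 2: declare f=(read b)=12 at depth 0
Step 3: declare e=(read b)=12 at depth 0
Step 4: enter scope (depth=1)
Step 5: enter scope (depth=2)
Step 6: declare a=(read f)=12 at depth 2
Visible at query point: a=12 b=12 e=12 f=12

Answer: a=12 b=12 e=12 f=12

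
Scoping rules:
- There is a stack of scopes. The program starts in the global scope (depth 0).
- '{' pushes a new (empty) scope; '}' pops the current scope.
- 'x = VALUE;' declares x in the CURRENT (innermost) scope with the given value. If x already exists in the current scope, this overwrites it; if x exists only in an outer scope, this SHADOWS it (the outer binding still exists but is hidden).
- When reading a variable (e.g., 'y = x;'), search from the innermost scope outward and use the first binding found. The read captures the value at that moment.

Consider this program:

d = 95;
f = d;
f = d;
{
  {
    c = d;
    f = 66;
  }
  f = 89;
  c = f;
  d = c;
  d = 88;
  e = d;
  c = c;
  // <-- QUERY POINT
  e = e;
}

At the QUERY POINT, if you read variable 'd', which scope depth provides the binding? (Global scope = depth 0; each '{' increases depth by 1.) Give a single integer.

Step 1: declare d=95 at depth 0
Step 2: declare f=(read d)=95 at depth 0
Step 3: declare f=(read d)=95 at depth 0
Step 4: enter scope (depth=1)
Step 5: enter scope (depth=2)
Step 6: declare c=(read d)=95 at depth 2
Step 7: declare f=66 at depth 2
Step 8: exit scope (depth=1)
Step 9: declare f=89 at depth 1
Step 10: declare c=(read f)=89 at depth 1
Step 11: declare d=(read c)=89 at depth 1
Step 12: declare d=88 at depth 1
Step 13: declare e=(read d)=88 at depth 1
Step 14: declare c=(read c)=89 at depth 1
Visible at query point: c=89 d=88 e=88 f=89

Answer: 1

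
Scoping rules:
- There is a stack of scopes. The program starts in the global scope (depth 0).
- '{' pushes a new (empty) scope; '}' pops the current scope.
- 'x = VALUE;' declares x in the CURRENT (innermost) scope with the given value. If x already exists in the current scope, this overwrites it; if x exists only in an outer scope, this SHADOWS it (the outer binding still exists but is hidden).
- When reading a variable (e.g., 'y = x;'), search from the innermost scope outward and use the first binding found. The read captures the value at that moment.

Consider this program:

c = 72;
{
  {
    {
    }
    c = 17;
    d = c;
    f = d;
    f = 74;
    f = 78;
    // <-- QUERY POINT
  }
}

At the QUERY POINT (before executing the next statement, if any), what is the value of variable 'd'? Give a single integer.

Step 1: declare c=72 at depth 0
Step 2: enter scope (depth=1)
Step 3: enter scope (depth=2)
Step 4: enter scope (depth=3)
Step 5: exit scope (depth=2)
Step 6: declare c=17 at depth 2
Step 7: declare d=(read c)=17 at depth 2
Step 8: declare f=(read d)=17 at depth 2
Step 9: declare f=74 at depth 2
Step 10: declare f=78 at depth 2
Visible at query point: c=17 d=17 f=78

Answer: 17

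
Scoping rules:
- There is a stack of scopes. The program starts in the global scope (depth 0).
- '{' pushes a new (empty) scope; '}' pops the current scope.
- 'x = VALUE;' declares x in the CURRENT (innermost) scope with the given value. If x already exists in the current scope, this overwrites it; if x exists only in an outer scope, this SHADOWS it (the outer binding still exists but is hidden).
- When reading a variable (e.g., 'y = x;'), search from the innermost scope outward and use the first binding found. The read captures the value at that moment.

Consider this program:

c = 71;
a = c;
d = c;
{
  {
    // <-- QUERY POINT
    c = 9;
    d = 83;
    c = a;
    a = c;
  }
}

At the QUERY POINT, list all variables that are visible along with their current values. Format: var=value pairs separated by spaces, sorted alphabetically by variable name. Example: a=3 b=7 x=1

Step 1: declare c=71 at depth 0
Step 2: declare a=(read c)=71 at depth 0
Step 3: declare d=(read c)=71 at depth 0
Step 4: enter scope (depth=1)
Step 5: enter scope (depth=2)
Visible at query point: a=71 c=71 d=71

Answer: a=71 c=71 d=71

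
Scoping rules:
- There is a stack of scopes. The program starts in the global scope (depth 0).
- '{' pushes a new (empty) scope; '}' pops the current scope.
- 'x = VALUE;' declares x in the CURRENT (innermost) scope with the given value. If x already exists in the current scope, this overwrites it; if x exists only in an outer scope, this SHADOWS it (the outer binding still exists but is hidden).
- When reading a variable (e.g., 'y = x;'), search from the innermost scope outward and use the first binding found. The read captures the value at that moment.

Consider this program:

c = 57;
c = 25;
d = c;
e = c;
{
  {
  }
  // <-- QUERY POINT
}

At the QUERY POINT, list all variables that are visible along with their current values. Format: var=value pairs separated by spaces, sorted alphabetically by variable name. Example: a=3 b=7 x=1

Step 1: declare c=57 at depth 0
Step 2: declare c=25 at depth 0
Step 3: declare d=(read c)=25 at depth 0
Step 4: declare e=(read c)=25 at depth 0
Step 5: enter scope (depth=1)
Step 6: enter scope (depth=2)
Step 7: exit scope (depth=1)
Visible at query point: c=25 d=25 e=25

Answer: c=25 d=25 e=25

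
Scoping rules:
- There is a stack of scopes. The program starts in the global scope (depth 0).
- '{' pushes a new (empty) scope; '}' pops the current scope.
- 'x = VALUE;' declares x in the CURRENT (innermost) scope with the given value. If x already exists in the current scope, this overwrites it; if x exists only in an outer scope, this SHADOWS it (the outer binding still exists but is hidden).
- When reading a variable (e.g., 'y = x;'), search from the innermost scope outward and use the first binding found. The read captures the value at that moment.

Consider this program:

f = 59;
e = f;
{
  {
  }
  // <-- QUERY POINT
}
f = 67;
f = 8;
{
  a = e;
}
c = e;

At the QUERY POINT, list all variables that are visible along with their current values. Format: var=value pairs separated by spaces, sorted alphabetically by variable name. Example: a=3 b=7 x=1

Step 1: declare f=59 at depth 0
Step 2: declare e=(read f)=59 at depth 0
Step 3: enter scope (depth=1)
Step 4: enter scope (depth=2)
Step 5: exit scope (depth=1)
Visible at query point: e=59 f=59

Answer: e=59 f=59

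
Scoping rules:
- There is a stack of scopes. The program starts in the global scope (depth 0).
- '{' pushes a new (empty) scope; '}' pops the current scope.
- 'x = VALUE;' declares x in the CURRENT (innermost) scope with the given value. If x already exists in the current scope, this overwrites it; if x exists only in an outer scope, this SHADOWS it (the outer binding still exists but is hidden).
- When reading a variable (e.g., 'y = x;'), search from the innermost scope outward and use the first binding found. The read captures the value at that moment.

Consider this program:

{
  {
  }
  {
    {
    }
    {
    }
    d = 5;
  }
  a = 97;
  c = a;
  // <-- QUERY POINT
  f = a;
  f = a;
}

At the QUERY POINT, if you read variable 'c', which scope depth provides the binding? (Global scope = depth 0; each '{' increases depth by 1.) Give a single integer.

Answer: 1

Derivation:
Step 1: enter scope (depth=1)
Step 2: enter scope (depth=2)
Step 3: exit scope (depth=1)
Step 4: enter scope (depth=2)
Step 5: enter scope (depth=3)
Step 6: exit scope (depth=2)
Step 7: enter scope (depth=3)
Step 8: exit scope (depth=2)
Step 9: declare d=5 at depth 2
Step 10: exit scope (depth=1)
Step 11: declare a=97 at depth 1
Step 12: declare c=(read a)=97 at depth 1
Visible at query point: a=97 c=97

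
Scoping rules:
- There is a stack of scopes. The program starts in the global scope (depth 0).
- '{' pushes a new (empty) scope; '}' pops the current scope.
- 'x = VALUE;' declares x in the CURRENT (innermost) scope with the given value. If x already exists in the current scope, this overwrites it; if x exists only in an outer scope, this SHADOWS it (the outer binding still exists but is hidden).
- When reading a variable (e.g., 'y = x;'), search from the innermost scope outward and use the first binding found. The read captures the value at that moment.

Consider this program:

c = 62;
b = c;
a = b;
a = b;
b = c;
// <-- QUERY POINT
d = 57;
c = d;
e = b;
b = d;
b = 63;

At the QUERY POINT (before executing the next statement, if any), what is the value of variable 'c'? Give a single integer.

Step 1: declare c=62 at depth 0
Step 2: declare b=(read c)=62 at depth 0
Step 3: declare a=(read b)=62 at depth 0
Step 4: declare a=(read b)=62 at depth 0
Step 5: declare b=(read c)=62 at depth 0
Visible at query point: a=62 b=62 c=62

Answer: 62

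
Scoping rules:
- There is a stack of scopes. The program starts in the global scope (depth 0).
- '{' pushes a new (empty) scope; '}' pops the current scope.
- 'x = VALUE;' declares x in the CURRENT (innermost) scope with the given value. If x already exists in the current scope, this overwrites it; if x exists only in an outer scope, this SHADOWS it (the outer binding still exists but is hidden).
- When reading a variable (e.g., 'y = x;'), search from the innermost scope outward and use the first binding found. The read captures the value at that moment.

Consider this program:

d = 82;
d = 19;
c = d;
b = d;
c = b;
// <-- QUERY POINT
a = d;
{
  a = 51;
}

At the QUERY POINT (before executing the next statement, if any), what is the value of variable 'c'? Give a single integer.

Answer: 19

Derivation:
Step 1: declare d=82 at depth 0
Step 2: declare d=19 at depth 0
Step 3: declare c=(read d)=19 at depth 0
Step 4: declare b=(read d)=19 at depth 0
Step 5: declare c=(read b)=19 at depth 0
Visible at query point: b=19 c=19 d=19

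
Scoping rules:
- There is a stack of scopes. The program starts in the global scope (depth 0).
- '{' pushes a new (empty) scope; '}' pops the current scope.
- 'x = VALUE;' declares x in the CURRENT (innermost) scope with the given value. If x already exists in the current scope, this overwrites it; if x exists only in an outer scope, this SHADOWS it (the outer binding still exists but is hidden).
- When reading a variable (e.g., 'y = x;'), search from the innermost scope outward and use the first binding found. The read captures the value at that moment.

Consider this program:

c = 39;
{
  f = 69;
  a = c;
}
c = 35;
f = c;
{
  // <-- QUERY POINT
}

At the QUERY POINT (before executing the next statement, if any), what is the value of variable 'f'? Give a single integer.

Step 1: declare c=39 at depth 0
Step 2: enter scope (depth=1)
Step 3: declare f=69 at depth 1
Step 4: declare a=(read c)=39 at depth 1
Step 5: exit scope (depth=0)
Step 6: declare c=35 at depth 0
Step 7: declare f=(read c)=35 at depth 0
Step 8: enter scope (depth=1)
Visible at query point: c=35 f=35

Answer: 35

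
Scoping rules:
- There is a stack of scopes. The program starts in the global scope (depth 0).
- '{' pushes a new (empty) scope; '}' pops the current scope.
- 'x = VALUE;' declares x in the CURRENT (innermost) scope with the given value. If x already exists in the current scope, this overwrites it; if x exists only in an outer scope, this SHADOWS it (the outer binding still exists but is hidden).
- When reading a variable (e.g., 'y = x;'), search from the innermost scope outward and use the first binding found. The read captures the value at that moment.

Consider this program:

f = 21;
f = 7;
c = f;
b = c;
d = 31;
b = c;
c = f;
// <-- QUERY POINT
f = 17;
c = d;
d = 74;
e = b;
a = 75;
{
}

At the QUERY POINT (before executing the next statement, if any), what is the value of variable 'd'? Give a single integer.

Answer: 31

Derivation:
Step 1: declare f=21 at depth 0
Step 2: declare f=7 at depth 0
Step 3: declare c=(read f)=7 at depth 0
Step 4: declare b=(read c)=7 at depth 0
Step 5: declare d=31 at depth 0
Step 6: declare b=(read c)=7 at depth 0
Step 7: declare c=(read f)=7 at depth 0
Visible at query point: b=7 c=7 d=31 f=7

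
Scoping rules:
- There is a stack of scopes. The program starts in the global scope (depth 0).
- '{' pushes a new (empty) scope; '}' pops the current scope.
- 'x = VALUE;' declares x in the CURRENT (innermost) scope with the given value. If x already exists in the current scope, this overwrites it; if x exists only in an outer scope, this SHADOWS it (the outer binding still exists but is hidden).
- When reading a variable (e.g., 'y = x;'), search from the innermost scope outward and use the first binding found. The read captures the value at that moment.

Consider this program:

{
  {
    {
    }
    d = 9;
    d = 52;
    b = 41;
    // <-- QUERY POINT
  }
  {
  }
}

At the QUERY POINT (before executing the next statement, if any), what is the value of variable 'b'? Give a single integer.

Step 1: enter scope (depth=1)
Step 2: enter scope (depth=2)
Step 3: enter scope (depth=3)
Step 4: exit scope (depth=2)
Step 5: declare d=9 at depth 2
Step 6: declare d=52 at depth 2
Step 7: declare b=41 at depth 2
Visible at query point: b=41 d=52

Answer: 41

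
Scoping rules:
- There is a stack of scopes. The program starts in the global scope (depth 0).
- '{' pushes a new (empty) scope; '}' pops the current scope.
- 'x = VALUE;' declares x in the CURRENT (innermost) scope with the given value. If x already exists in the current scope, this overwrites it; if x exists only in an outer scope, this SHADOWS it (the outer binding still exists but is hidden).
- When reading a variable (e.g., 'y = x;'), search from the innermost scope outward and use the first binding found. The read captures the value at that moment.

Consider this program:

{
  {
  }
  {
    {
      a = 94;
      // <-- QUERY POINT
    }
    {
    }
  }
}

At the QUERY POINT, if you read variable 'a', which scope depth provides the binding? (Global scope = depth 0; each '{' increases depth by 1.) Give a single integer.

Step 1: enter scope (depth=1)
Step 2: enter scope (depth=2)
Step 3: exit scope (depth=1)
Step 4: enter scope (depth=2)
Step 5: enter scope (depth=3)
Step 6: declare a=94 at depth 3
Visible at query point: a=94

Answer: 3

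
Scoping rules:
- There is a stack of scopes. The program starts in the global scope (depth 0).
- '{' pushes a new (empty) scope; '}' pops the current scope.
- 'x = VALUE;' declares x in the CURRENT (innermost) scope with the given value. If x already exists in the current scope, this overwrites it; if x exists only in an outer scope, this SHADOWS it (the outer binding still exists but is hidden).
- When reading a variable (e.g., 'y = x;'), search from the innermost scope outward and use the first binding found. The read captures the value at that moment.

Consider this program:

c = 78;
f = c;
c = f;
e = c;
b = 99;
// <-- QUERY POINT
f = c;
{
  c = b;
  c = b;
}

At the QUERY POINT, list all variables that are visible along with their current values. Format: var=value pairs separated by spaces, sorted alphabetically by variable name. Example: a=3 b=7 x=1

Answer: b=99 c=78 e=78 f=78

Derivation:
Step 1: declare c=78 at depth 0
Step 2: declare f=(read c)=78 at depth 0
Step 3: declare c=(read f)=78 at depth 0
Step 4: declare e=(read c)=78 at depth 0
Step 5: declare b=99 at depth 0
Visible at query point: b=99 c=78 e=78 f=78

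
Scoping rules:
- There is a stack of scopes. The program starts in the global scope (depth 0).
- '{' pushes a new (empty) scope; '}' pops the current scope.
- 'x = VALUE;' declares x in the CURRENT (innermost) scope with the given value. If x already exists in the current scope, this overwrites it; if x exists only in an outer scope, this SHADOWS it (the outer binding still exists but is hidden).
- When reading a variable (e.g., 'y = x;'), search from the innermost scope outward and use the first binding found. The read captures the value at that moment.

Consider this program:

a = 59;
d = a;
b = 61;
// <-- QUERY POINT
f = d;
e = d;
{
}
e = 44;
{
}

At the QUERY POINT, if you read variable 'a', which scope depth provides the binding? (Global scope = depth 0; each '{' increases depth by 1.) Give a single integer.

Step 1: declare a=59 at depth 0
Step 2: declare d=(read a)=59 at depth 0
Step 3: declare b=61 at depth 0
Visible at query point: a=59 b=61 d=59

Answer: 0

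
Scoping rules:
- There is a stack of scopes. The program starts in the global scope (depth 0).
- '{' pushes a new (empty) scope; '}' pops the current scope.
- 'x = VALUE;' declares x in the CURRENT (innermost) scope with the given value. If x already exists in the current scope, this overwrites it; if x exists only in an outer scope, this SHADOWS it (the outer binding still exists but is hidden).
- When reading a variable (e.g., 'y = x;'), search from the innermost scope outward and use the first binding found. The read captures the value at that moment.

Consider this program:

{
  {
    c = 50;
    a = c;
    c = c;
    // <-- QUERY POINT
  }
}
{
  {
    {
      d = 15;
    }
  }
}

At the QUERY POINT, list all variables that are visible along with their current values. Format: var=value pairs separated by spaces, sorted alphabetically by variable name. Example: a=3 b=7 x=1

Step 1: enter scope (depth=1)
Step 2: enter scope (depth=2)
Step 3: declare c=50 at depth 2
Step 4: declare a=(read c)=50 at depth 2
Step 5: declare c=(read c)=50 at depth 2
Visible at query point: a=50 c=50

Answer: a=50 c=50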